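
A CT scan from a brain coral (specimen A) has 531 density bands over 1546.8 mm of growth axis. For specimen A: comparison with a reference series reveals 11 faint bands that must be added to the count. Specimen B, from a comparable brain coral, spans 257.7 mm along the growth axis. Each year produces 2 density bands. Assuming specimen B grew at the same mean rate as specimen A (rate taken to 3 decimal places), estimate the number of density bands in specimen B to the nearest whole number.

Specimen A: adjusted count: 531 + 11 = 542 density bands.
Specimen A: dividing by 2 density bands per year: 542 / 2 = 271 years.
A: Mean rate = 1546.8 mm / 271 years ≈ 5.708 mm/yr.
For B, 257.7 / 5.708 = 45.15 years; at 2 density bands per year that is 45.15 × 2 ≈ 90 density bands.

90 density bands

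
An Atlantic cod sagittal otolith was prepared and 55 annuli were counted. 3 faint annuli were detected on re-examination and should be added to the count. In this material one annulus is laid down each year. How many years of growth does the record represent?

58 yr

Adjusted count: 55 + 3 = 58 annuli.
One annulus per year makes the duration 58 years.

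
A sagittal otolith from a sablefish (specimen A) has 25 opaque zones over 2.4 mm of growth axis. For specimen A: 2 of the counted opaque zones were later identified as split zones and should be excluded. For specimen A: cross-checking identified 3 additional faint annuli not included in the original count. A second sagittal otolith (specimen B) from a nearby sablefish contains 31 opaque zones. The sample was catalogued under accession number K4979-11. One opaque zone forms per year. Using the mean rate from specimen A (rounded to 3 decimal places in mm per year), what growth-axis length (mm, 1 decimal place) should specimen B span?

Specimen A: true opaque zone count = 25 − 2 + 3 = 26.
A: 2.4 mm over 26 years gives 2.4 / 26 ≈ 0.092 mm/yr.
B's length ≈ 0.092 × 31 = 2.9 mm.

2.9 mm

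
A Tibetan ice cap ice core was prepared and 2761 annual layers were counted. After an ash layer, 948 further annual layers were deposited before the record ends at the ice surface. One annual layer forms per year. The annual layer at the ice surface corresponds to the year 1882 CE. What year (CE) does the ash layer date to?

There are 948 annual layers younger than the ash layer.
Counting back 948 years from 1882 CE places the ash layer in 1882 − 948 = 934 CE.

934 CE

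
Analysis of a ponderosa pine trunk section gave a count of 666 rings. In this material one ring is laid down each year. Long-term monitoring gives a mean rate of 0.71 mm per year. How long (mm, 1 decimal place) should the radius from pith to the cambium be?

666 years of growth are recorded.
Predicted length = 0.71 mm/year × 666 years = 472.9 mm.

472.9 mm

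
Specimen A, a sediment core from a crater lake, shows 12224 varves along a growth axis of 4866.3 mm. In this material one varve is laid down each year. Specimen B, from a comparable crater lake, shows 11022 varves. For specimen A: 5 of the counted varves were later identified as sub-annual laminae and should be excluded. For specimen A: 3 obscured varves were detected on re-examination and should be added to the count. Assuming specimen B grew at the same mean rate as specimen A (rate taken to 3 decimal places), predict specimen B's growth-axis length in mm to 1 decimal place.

4386.8 mm

Specimen A: after corrections the count is 12224 − 5 + 3 = 12222 varves.
A: 4866.3 mm over 12222 years gives 4866.3 / 12222 ≈ 0.398 mm per year.
B's length ≈ 0.398 × 11022 = 4386.8 mm.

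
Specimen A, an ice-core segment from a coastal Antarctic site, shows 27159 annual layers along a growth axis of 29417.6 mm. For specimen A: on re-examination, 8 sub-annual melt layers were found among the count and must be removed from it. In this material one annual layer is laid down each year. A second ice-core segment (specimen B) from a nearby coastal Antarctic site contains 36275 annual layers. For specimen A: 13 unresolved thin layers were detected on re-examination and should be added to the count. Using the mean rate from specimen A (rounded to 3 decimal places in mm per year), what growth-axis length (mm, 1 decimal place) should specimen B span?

39285.8 mm

Specimen A: after corrections the count is 27159 − 8 + 13 = 27164 annual layers.
A: 29417.6 mm over 27164 years gives 29417.6 / 27164 ≈ 1.083 mm/year.
For B, 1.083 mm/year × 36275 years = 39285.8 mm.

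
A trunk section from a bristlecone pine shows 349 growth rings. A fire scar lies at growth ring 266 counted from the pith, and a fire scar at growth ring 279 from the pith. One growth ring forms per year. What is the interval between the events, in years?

13 years

279 − 266 = 13 growth rings lie between the two events.
That is 13 years at one growth ring per year.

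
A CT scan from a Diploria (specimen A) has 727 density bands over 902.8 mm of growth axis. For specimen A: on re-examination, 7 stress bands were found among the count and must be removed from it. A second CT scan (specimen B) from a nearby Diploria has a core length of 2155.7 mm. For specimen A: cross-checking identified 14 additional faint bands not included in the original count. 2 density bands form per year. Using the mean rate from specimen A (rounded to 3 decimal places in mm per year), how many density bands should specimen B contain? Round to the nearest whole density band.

Specimen A: after corrections the count is 727 − 7 + 14 = 734 density bands.
Specimen A: 734 density bands at 2 per year is 734 / 2 = 367 years.
A: 902.8 mm over 367 years gives 902.8 / 367 ≈ 2.460 mm/yr.
Specimen B: 2155.7 mm / 2.460 mm per year = 876.30 years; at 2 density bands per year that is 876.30 × 2 ≈ 1753 density bands.

1753 density bands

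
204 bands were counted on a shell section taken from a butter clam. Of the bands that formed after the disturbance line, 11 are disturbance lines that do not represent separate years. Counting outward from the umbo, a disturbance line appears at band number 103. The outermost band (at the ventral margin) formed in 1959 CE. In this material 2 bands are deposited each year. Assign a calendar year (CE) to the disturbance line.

The disturbance line sits at band 103 from the umbo, so 204 − 103 = 101 bands formed after it.
Excluding 11 false bands: 101 − 11 = 90.
With 2 bands per year, 90 / 2 = 45 years.
Counting back 45 years from 1959 CE places the disturbance line in 1959 − 45 = 1914 CE.

1914 CE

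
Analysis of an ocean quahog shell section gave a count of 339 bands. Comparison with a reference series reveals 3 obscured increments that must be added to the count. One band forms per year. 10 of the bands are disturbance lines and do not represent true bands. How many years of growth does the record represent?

332 years

True band count = 339 − 10 + 3 = 332.
With a one-to-one band periodicity this is 332 years.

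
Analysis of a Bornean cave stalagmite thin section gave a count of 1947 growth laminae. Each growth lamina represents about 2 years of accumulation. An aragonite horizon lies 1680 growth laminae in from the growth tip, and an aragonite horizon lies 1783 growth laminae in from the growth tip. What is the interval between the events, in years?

206 years

1783 − 1680 = 103 growth laminae lie between the two events.
103 growth laminae at 2 years each span 103 × 2 = 206 years.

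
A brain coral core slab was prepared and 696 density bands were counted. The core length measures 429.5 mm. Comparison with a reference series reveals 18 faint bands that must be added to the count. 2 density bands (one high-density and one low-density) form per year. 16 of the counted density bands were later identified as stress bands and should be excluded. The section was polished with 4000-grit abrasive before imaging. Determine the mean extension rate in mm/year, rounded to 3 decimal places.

1.231 mm/year

Correcting the raw count gives 696 − 16 + 18 = 698 true density bands.
Dividing by 2 density bands per year: 698 / 2 = 349 years.
Extension rate ≈ 429.5 / 349 = 1.231 mm/year.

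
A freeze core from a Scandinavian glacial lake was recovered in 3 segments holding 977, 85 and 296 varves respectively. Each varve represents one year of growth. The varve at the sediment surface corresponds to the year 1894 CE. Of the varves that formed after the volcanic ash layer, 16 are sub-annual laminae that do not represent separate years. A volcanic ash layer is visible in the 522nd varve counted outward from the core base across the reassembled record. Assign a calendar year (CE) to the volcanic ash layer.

Total varves = 977 + 85 + 296 = 1358.
The volcanic ash layer sits at varve 522 from the core base, so 1358 − 522 = 836 varves formed after it.
836 − 16 false = 820 true varves after the volcanic ash layer.
The varve at the sediment surface is 1894 CE, so the volcanic ash layer dates to 1894 − 820 = 1074 CE.

1074 CE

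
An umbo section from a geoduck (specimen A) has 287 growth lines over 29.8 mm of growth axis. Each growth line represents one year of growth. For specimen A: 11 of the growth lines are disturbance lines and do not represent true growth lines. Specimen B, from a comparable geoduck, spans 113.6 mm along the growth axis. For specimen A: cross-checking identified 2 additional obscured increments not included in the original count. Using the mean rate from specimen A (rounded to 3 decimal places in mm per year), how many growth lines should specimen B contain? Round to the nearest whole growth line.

1062 growth lines

Specimen A: correcting the raw count gives 287 − 11 + 2 = 278 true growth lines.
A: 29.8 mm over 278 years gives 29.8 / 278 ≈ 0.107 mm per year.
For B, 113.6 / 0.107 = 1061.68 years ≈ 1062 growth lines.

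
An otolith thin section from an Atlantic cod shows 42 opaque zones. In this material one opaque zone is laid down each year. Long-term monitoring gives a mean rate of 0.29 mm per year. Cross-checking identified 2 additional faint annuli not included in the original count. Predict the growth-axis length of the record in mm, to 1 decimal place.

True opaque zone count = 42 + 2 = 44.
44 years at 0.29 mm/year gives 0.29 × 44 = 12.8 mm.

12.8 mm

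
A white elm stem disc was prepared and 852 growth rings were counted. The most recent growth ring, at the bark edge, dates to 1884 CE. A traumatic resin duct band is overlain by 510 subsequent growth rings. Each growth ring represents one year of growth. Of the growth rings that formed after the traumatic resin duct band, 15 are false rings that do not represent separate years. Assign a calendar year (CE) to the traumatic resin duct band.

510 growth rings formed after the traumatic resin duct band.
Removing the 15 false growth rings leaves 510 − 15 = 495 true growth rings beyond the traumatic resin duct band.
1884 − 495 = 1389 CE.

1389 CE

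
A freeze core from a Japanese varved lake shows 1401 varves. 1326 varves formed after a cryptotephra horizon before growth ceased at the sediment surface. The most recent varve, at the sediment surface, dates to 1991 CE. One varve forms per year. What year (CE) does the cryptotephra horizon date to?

1326 varves post-date the cryptotephra horizon.
Counting back 1326 years from 1991 CE places the cryptotephra horizon in 1991 − 1326 = 665 CE.

665 CE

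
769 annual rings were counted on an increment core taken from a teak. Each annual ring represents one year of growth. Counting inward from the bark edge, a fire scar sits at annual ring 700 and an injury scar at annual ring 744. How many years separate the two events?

744 − 700 = 44 annual rings lie between the two events.
One annual ring per year makes the interval 44 years.

44 years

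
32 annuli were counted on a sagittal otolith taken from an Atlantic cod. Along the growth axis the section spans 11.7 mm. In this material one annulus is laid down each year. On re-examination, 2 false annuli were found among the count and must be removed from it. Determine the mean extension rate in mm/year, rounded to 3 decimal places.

True annulus count = 32 − 2 = 30.
Extension rate ≈ 11.7 / 30 = 0.390 mm/year.

0.390 mm/year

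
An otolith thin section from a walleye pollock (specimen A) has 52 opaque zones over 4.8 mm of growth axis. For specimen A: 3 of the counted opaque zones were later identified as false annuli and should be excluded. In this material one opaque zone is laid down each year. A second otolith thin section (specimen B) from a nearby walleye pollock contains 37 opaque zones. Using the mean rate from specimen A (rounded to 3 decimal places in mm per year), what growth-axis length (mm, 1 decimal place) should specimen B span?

3.6 mm

Specimen A: after corrections the count is 52 − 3 = 49 opaque zones.
A: Mean rate = 4.8 mm / 49 years ≈ 0.098 mm/year.
B's length ≈ 0.098 × 37 = 3.6 mm.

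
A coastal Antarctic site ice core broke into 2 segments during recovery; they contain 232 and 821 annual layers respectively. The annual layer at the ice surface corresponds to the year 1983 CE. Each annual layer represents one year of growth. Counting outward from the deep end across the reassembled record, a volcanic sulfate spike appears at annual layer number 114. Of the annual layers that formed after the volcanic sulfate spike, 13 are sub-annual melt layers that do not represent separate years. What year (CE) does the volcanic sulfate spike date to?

1057 CE

Total annual layers = 232 + 821 = 1053.
1053 − 114 = 939 annual layers lie beyond the volcanic sulfate spike toward the ice surface.
Removing the 13 false annual layers leaves 939 − 13 = 926 true annual layers beyond the volcanic sulfate spike.
Counting back 926 years from 1983 CE places the volcanic sulfate spike in 1983 − 926 = 1057 CE.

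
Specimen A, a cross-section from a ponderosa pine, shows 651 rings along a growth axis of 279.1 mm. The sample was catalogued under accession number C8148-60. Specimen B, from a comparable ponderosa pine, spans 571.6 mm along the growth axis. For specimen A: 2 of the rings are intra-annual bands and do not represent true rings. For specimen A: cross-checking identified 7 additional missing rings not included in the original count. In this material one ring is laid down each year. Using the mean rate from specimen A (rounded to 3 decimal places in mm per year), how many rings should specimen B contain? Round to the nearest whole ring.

1345 rings

Specimen A: adjusted count: 651 − 2 + 7 = 656 rings.
A: Extension rate ≈ 279.1 / 656 = 0.425 mm/year.
B spans 571.6 / 0.425 = 1344.94 years ≈ 1345 rings.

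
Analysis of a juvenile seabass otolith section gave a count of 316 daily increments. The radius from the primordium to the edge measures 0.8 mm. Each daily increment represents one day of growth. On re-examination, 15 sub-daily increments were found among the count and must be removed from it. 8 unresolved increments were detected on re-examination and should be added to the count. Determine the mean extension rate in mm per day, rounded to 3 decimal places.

True daily increment count = 316 − 15 + 8 = 309.
Extension rate ≈ 0.8 / 309 = 0.003 mm per day.

0.003 mm per day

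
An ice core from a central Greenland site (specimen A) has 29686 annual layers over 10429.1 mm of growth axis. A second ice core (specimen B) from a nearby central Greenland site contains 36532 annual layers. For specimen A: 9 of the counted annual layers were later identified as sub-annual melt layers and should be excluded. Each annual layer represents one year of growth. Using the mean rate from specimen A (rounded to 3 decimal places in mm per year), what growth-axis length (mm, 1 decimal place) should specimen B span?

12822.7 mm

Specimen A: true annual layer count = 29686 − 9 = 29677.
A: Extension rate ≈ 10429.1 / 29677 = 0.351 mm/year.
Length of B = 0.351 × 36532 = 12822.7 mm.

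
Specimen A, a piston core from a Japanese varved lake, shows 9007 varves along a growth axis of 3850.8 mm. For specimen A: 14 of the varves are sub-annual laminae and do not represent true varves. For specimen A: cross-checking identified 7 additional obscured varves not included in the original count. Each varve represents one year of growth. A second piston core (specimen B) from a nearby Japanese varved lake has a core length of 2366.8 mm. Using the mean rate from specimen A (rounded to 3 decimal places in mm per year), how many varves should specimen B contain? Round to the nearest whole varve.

5530 varves

Specimen A: adjusted count: 9007 − 14 + 7 = 9000 varves.
A: 3850.8 mm over 9000 years gives 3850.8 / 9000 ≈ 0.428 mm per year.
For B, 2366.8 / 0.428 = 5529.91 years ≈ 5530 varves.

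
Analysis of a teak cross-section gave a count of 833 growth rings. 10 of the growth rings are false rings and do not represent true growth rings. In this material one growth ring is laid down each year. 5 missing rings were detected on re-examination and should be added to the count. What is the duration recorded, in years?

Correcting the raw count gives 833 − 10 + 5 = 828 true growth rings.
One growth ring per year makes the duration 828 years.

828 years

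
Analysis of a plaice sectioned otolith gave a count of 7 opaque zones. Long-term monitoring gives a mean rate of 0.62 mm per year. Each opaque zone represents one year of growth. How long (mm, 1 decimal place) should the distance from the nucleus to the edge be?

4.3 mm

7 years of growth are recorded.
7 years at 0.62 mm/year gives 0.62 × 7 = 4.3 mm.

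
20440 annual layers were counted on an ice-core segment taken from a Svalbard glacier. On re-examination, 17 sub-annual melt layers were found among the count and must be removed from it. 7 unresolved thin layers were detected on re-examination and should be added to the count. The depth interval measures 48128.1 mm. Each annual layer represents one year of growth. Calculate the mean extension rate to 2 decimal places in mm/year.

2.36 mm/year

Adjusted count: 20440 − 17 + 7 = 20430 annual layers.
Extension rate ≈ 48128.1 / 20430 = 2.36 mm/year.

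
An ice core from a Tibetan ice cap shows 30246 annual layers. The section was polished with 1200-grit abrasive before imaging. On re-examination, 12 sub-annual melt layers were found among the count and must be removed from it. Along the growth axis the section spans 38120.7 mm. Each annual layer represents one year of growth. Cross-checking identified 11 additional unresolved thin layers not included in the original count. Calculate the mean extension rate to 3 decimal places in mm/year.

1.260 mm/year

Adjusted count: 30246 − 12 + 11 = 30245 annual layers.
Mean rate = 38120.7 mm / 30245 years ≈ 1.260 mm/year.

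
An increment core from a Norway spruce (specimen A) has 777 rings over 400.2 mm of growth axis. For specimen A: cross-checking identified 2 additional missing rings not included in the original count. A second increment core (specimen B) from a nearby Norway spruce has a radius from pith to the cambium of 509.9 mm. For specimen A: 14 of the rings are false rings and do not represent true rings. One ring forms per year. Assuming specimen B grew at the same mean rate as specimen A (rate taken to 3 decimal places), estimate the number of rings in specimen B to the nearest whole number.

975 rings

Specimen A: after corrections the count is 777 − 14 + 2 = 765 rings.
A: Mean rate = 400.2 mm / 765 years ≈ 0.523 mm/year.
For B, 509.9 / 0.523 = 974.95 years ≈ 975 rings.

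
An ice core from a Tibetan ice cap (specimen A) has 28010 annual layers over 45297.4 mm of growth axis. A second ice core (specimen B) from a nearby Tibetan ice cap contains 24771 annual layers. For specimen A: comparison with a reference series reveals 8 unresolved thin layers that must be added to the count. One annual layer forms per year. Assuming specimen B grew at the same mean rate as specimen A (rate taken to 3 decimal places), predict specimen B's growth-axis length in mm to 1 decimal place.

Specimen A: adjusted count: 28010 + 8 = 28018 annual layers.
A: Extension rate ≈ 45297.4 / 28018 = 1.617 mm/year.
For B, 1.617 mm/year × 24771 years = 40054.7 mm.

40054.7 mm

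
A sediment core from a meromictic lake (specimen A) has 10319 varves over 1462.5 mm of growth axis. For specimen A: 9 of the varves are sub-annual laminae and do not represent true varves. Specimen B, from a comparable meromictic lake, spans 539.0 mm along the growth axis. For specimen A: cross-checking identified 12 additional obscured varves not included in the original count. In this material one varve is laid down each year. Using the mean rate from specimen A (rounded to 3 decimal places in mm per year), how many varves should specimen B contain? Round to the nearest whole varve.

Specimen A: correcting the raw count gives 10319 − 9 + 12 = 10322 true varves.
A: 1462.5 mm over 10322 years gives 1462.5 / 10322 ≈ 0.142 mm/year.
Specimen B: 539.0 mm / 0.142 mm per year = 3795.77 years ≈ 3796 varves.

3796 varves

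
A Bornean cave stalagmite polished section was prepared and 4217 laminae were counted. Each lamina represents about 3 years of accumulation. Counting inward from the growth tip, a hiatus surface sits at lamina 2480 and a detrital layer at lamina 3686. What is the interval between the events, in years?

3618 years

3686 − 2480 = 1206 laminae lie between the two events.
At 3 years per lamina, 1206 × 3 = 3618 years.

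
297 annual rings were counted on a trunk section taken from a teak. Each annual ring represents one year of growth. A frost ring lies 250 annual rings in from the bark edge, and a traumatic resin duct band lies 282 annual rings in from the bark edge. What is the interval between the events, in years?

32 years

Separation: 282 − 250 = 32 annual rings.
One annual ring per year makes the interval 32 years.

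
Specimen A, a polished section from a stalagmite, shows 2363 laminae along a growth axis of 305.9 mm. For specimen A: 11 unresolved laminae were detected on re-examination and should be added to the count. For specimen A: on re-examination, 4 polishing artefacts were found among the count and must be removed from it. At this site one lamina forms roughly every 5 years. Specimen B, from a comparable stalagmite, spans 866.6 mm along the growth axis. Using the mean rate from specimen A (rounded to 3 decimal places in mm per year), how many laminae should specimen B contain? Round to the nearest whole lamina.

Specimen A: correcting the raw count gives 2363 − 4 + 11 = 2370 true laminae.
Specimen A: 2370 laminae at 5 years each span 2370 × 5 = 11850 years.
A: Mean rate = 305.9 mm / 11850 years ≈ 0.026 mm per year.
Specimen B: 866.6 mm / 0.026 mm per year = 33330.77 years; at 5 years per lamina that is 33330.77 / 5 ≈ 6666 laminae.

6666 laminae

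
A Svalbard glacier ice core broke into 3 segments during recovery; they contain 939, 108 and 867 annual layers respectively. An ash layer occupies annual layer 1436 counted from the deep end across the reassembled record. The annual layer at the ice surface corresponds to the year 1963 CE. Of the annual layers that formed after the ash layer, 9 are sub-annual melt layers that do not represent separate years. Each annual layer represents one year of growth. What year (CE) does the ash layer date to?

Total annual layers = 939 + 108 + 867 = 1914.
1914 − 1436 = 478 annual layers lie beyond the ash layer toward the ice surface.
Excluding 9 false annual layers: 478 − 9 = 469.
The annual layer at the ice surface is 1963 CE, so the ash layer dates to 1963 − 469 = 1494 CE.

1494 CE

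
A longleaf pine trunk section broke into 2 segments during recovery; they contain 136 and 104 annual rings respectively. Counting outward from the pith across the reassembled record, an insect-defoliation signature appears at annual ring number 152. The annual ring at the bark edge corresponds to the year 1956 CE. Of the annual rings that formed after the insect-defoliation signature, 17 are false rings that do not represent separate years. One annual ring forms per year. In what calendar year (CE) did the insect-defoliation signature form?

Total annual rings = 136 + 104 = 240.
240 − 152 = 88 annual rings lie beyond the insect-defoliation signature toward the bark edge.
Excluding 17 false annual rings: 88 − 17 = 71.
1956 − 71 = 1885 CE.

1885 CE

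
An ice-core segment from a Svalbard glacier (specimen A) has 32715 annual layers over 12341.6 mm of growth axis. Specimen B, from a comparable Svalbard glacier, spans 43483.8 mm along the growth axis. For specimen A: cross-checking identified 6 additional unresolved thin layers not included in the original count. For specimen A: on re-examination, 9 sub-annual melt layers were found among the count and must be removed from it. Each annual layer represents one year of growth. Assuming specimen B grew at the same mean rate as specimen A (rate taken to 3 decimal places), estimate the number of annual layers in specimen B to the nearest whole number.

Specimen A: after corrections the count is 32715 − 9 + 6 = 32712 annual layers.
A: Mean rate = 12341.6 mm / 32712 years ≈ 0.377 mm per year.
For B, 43483.8 / 0.377 = 115341.64 years ≈ 115342 annual layers.

115342 annual layers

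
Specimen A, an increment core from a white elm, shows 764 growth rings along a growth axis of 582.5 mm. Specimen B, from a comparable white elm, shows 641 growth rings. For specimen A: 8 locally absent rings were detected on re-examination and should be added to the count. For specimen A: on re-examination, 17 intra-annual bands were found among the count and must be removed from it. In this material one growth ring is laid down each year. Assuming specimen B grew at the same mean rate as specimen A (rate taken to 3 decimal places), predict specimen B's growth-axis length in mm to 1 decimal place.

Specimen A: after corrections the count is 764 − 17 + 8 = 755 growth rings.
A: Extension rate ≈ 582.5 / 755 = 0.772 mm per year.
For B, 0.772 mm/year × 641 years = 494.9 mm.

494.9 mm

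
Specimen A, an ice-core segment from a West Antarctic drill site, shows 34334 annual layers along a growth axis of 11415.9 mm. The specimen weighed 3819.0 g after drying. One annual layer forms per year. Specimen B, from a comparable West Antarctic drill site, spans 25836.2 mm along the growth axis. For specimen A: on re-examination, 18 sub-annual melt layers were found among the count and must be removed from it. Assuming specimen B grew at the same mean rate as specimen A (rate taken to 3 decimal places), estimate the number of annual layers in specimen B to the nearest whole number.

Specimen A: after corrections the count is 34334 − 18 = 34316 annual layers.
A: 11415.9 mm over 34316 years gives 11415.9 / 34316 ≈ 0.333 mm per year.
For B, 25836.2 / 0.333 = 77586.19 years ≈ 77586 annual layers.

77586 annual layers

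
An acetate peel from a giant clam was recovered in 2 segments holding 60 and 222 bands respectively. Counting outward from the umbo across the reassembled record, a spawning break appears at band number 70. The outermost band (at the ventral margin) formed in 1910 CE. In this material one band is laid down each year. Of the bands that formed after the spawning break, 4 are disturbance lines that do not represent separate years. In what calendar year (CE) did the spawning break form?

1702 CE

Total bands = 60 + 222 = 282.
The spawning break sits at band 70 from the umbo, so 282 − 70 = 212 bands formed after it.
Excluding 4 false bands: 212 − 4 = 208.
1910 − 208 = 1702 CE.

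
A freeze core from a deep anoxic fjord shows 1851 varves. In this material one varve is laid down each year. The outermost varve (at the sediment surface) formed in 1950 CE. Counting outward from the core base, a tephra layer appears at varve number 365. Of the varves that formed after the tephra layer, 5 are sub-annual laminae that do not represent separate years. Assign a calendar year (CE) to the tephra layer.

469 CE

The tephra layer sits at varve 365 from the core base, so 1851 − 365 = 1486 varves formed after it.
Excluding 5 false varves: 1486 − 5 = 1481.
Counting back 1481 years from 1950 CE places the tephra layer in 1950 − 1481 = 469 CE.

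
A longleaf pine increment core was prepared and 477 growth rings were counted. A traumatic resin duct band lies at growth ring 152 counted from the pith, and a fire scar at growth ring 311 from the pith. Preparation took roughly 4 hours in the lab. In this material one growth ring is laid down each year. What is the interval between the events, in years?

159 yr

Separation: 311 − 152 = 159 growth rings.
That is 159 years at one growth ring per year.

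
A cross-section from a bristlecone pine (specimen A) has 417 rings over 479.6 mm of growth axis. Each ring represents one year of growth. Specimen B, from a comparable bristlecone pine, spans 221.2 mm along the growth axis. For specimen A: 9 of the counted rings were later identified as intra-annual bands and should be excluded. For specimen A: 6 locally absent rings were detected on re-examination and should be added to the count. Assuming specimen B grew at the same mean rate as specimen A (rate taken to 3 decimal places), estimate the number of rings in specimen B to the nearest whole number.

Specimen A: correcting the raw count gives 417 − 9 + 6 = 414 true rings.
A: Extension rate ≈ 479.6 / 414 = 1.158 mm/yr.
For B, 221.2 / 1.158 = 191.02 years ≈ 191 rings.

191 rings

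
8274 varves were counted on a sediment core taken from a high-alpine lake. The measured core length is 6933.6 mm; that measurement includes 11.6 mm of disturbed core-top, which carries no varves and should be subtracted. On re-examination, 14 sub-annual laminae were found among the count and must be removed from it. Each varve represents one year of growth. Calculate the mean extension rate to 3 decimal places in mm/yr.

0.838 mm/yr

Adjusted count: 8274 − 14 = 8260 varves.
Net length = 6933.6 − 11.6 = 6922.0 mm.
6922.0 mm over 8260 years gives 6922.0 / 8260 ≈ 0.838 mm/yr.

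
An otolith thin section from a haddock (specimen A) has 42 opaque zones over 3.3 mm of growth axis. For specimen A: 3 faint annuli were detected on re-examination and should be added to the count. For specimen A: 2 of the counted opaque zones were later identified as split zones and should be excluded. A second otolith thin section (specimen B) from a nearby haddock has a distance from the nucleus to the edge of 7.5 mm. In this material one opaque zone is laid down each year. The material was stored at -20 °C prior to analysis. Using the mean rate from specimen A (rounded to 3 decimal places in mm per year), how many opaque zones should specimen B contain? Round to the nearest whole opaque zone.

97 opaque zones

Specimen A: correcting the raw count gives 42 − 2 + 3 = 43 true opaque zones.
A: Extension rate ≈ 3.3 / 43 = 0.077 mm/year.
B spans 7.5 / 0.077 = 97.40 years ≈ 97 opaque zones.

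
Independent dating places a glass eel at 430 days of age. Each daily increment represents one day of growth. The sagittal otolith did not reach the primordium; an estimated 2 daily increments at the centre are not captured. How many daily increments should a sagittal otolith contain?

At one daily increment per day, 430 days correspond to 430 daily increments.
Less the 2 uncaptured daily increments: 430 − 2 = 428.

428 daily increments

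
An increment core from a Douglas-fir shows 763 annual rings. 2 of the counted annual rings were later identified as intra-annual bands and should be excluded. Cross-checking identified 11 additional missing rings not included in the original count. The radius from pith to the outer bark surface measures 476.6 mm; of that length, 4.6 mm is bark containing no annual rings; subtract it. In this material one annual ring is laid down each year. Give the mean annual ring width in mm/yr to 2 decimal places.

True annual ring count = 763 − 2 + 11 = 772.
Removing the 4.6 mm offcut leaves 476.6 − 4.6 = 472.0 mm.
Extension rate ≈ 472.0 / 772 = 0.61 mm/yr.

0.61 mm/yr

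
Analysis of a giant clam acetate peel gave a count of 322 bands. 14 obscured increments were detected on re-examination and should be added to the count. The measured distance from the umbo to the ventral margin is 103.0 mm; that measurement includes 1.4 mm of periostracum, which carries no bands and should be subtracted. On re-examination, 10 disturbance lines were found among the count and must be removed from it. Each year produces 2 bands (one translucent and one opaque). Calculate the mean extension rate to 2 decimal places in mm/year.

0.62 mm/year

After corrections the count is 322 − 10 + 14 = 326 bands.
326 bands at 2 per year is 326 / 2 = 163 years.
Removing the 1.4 mm offcut leaves 103.0 − 1.4 = 101.6 mm.
Extension rate ≈ 101.6 / 163 = 0.62 mm/year.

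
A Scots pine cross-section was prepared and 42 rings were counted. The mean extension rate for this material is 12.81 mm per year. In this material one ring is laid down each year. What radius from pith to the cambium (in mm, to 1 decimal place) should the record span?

42 years of growth are recorded.
42 years at 12.81 mm/year gives 12.81 × 42 = 538.0 mm.

538.0 mm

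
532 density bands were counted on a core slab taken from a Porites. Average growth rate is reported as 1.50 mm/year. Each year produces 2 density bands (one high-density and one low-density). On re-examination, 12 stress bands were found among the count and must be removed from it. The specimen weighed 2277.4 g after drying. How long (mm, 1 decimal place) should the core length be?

390.0 mm

Correcting the raw count gives 532 − 12 = 520 true density bands.
520 density bands at 2 per year is 520 / 2 = 260 years.
260 years at 1.50 mm/year gives 1.50 × 260 = 390.0 mm.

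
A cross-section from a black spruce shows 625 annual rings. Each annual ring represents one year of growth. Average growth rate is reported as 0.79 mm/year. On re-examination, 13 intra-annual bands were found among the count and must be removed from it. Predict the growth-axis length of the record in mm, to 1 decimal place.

483.5 mm

Adjusted count: 625 − 13 = 612 annual rings.
Predicted length = 0.79 mm/year × 612 years = 483.5 mm.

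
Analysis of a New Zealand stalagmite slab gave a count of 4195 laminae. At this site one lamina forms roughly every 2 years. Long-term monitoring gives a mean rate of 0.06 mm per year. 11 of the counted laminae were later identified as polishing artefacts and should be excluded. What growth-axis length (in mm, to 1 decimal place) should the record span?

Adjusted count: 4195 − 11 = 4184 laminae.
Multiplying by 2 years per lamina: 4184 × 2 = 8368 years.
8368 years at 0.06 mm/year gives 0.06 × 8368 = 502.1 mm.

502.1 mm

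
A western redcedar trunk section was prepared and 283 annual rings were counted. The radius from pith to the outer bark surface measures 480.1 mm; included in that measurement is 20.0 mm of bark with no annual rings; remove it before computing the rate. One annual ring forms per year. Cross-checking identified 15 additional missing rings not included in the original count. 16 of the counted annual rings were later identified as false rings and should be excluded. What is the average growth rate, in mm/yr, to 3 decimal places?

Adjusted count: 283 − 16 + 15 = 282 annual rings.
Net length = 480.1 − 20.0 = 460.1 mm.
Mean rate = 460.1 mm / 282 years ≈ 1.632 mm/yr.

1.632 mm/yr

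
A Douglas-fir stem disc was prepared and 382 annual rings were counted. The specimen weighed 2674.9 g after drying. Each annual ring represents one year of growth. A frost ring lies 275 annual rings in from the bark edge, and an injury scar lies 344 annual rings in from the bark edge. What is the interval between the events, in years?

69 years

Separation: 344 − 275 = 69 annual rings.
One annual ring per year makes the interval 69 years.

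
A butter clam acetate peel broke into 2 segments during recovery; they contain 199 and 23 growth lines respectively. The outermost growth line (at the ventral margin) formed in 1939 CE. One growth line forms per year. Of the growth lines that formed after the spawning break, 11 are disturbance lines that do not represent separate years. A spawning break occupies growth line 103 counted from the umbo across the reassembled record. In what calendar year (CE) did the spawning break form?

1831 CE

Total growth lines = 199 + 23 = 222.
222 − 103 = 119 growth lines lie beyond the spawning break toward the ventral margin.
Excluding 11 false growth lines: 119 − 11 = 108.
The growth line at the ventral margin is 1939 CE, so the spawning break dates to 1939 − 108 = 1831 CE.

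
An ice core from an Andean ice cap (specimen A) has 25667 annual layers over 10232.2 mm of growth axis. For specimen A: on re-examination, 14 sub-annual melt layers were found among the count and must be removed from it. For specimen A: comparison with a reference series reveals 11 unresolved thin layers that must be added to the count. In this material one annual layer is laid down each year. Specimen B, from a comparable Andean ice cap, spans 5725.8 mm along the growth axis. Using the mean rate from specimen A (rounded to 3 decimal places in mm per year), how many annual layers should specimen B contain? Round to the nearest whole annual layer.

14350 annual layers

Specimen A: after corrections the count is 25667 − 14 + 11 = 25664 annual layers.
A: 10232.2 mm over 25664 years gives 10232.2 / 25664 ≈ 0.399 mm per year.
For B, 5725.8 / 0.399 = 14350.38 years ≈ 14350 annual layers.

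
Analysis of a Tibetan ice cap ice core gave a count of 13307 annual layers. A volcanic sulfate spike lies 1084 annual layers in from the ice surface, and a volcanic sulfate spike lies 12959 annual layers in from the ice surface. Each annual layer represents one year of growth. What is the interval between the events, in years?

11875 years

Separation: 12959 − 1084 = 11875 annual layers.
At one annual layer per year, 11875 years elapsed between them.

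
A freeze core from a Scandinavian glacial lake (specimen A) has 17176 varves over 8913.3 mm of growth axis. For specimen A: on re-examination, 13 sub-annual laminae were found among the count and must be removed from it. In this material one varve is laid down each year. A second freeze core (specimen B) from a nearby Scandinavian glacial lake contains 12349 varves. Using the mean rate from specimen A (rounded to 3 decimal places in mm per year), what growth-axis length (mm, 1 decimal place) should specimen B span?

6409.1 mm

Specimen A: after corrections the count is 17176 − 13 = 17163 varves.
A: 8913.3 mm over 17163 years gives 8913.3 / 17163 ≈ 0.519 mm per year.
For B, 0.519 mm/year × 12349 years = 6409.1 mm.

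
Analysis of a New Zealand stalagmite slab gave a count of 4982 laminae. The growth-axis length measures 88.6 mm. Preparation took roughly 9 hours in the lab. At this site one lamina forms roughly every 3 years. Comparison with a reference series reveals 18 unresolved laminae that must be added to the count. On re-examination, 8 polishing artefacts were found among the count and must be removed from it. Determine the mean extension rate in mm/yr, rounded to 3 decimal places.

0.006 mm/yr

Correcting the raw count gives 4982 − 8 + 18 = 4992 true laminae.
Multiplying by 3 years per lamina: 4992 × 3 = 14976 years.
Extension rate ≈ 88.6 / 14976 = 0.006 mm/yr.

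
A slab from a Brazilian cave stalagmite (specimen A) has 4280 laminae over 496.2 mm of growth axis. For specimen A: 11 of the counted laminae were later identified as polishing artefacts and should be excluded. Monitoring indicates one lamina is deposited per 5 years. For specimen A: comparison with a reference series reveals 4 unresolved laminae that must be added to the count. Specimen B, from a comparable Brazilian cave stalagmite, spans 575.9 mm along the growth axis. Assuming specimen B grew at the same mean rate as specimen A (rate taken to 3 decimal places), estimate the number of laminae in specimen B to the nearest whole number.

5008 laminae

Specimen A: correcting the raw count gives 4280 − 11 + 4 = 4273 true laminae.
Specimen A: multiplying by 5 years per lamina: 4273 × 5 = 21365 years.
A: Extension rate ≈ 496.2 / 21365 = 0.023 mm per year.
For B, 575.9 / 0.023 = 25039.13 years; at 5 years per lamina that is 25039.13 / 5 ≈ 5008 laminae.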